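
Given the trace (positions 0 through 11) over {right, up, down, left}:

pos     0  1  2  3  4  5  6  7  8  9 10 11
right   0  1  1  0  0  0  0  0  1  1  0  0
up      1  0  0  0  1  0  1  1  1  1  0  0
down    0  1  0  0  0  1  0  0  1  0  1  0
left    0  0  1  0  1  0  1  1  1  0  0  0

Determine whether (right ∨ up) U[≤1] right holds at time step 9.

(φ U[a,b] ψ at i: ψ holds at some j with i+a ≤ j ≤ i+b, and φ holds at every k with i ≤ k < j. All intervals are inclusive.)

Yes

Need some j in [9,10] with right, and (right ∨ up) at every k in [9,j-1].
  j=9: right holds; no prefix to check → satisfied.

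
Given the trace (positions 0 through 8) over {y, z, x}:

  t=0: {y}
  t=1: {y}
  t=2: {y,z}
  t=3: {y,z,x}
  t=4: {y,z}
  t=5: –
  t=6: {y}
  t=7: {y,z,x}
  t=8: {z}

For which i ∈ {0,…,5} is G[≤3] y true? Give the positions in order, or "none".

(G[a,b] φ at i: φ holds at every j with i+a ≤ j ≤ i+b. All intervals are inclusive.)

Evaluate at each i in [0,5]:
  i=0: ✓ (all of [0,3])
  i=1: ✓ (all of [1,4])
  i=2: ✗ (fails at j=5)
  i=3: ✗ (fails at j=5)
  i=4: ✗ (fails at j=5)
  i=5: ✗ (fails at j=5)

0, 1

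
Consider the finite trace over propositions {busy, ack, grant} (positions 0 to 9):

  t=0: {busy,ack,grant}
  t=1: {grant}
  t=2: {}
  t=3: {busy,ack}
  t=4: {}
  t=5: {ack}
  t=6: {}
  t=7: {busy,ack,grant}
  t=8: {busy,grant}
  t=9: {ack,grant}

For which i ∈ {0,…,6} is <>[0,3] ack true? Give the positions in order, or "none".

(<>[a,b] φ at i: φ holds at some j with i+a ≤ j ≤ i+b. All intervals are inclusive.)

Evaluate at each i in [0,6]:
  i=0: ✓ (witness j=0)
  i=1: ✓ (witness j=3)
  i=2: ✓ (witness j=3)
  i=3: ✓ (witness j=3)
  i=4: ✓ (witness j=5)
  i=5: ✓ (witness j=5)
  i=6: ✓ (witness j=7)

0, 1, 2, 3, 4, 5, 6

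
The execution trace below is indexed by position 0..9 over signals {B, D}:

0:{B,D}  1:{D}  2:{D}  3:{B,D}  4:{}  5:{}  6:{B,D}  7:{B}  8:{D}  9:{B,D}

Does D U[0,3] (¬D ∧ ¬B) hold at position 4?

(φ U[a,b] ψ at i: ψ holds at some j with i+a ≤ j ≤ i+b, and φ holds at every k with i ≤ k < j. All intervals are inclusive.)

Need some j in [4,7] with (¬D ∧ ¬B), and D at every k in [4,j-1].
  j=4: (¬D ∧ ¬B) holds; no prefix to check → satisfied.

Holds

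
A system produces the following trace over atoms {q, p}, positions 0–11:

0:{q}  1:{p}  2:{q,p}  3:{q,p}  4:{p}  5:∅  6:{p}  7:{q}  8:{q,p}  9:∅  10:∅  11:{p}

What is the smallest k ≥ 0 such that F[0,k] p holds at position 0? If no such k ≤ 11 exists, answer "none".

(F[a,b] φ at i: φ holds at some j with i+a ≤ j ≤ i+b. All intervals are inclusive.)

1

Scan j = 0,1,… for p:
  j=0: fails
  j=1: holds
First hit at j=1, so smallest k = 1-0 = 1.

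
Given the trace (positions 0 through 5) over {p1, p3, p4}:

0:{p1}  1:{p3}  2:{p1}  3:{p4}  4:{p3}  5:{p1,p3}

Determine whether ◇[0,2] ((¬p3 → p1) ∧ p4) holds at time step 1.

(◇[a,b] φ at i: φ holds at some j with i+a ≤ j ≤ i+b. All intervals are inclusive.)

Check ((¬p3 → p1) ∧ p4) at each j in [1,3]:
  j=1: false
  j=2: false
  j=3: false
No position in the window satisfies it → formula fails.

Does not hold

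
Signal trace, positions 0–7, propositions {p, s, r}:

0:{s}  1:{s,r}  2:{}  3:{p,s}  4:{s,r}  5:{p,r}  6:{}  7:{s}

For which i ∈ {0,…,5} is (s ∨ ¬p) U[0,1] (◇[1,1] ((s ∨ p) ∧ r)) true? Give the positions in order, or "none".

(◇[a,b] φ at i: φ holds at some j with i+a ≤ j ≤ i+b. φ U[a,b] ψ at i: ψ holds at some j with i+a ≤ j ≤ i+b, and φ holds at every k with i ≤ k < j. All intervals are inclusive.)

0, 2, 3, 4

Evaluate at each i in [0,5]:
  i=0: ✓ (rhs at j=0)
  i=1: ✗ (no rhs in [1,2])
  i=2: ✓ (rhs at j=3; lhs holds on [2,2])
  i=3: ✓ (rhs at j=3)
  i=4: ✓ (rhs at j=4)
  i=5: ✗ (no rhs in [5,6])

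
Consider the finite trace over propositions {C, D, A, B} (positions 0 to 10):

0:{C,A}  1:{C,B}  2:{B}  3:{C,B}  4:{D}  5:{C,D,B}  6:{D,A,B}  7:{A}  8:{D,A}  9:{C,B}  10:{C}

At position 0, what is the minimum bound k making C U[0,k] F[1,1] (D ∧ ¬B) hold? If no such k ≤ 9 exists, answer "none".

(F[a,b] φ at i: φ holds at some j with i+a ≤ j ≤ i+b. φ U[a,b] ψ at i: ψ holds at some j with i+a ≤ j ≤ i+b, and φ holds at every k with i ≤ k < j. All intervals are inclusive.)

none

Need earliest j ≥ 0 with F[1,1] (D ∧ ¬B), and C at every k in [0,j-1].
  j=0: rhs fails.
  j=1: rhs fails.
  j=2: rhs fails.
  j=3: rhs holds but lhs fails at k=2.
  j=4: rhs fails.
  j=5: rhs fails.
  j=6: rhs fails.
  j=7: rhs holds but lhs fails at k=2.
  j=8: rhs fails.
  j=9: rhs fails.
No witness within the range → none.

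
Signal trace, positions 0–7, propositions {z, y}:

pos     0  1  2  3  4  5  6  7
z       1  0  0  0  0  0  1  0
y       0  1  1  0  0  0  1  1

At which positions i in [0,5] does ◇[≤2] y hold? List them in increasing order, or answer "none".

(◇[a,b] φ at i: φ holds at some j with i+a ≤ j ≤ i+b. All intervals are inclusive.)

0, 1, 2, 4, 5

Evaluate at each i in [0,5]:
  i=0: ✓ (witness j=1)
  i=1: ✓ (witness j=1)
  i=2: ✓ (witness j=2)
  i=3: ✗ (none in [3,5])
  i=4: ✓ (witness j=6)
  i=5: ✓ (witness j=6)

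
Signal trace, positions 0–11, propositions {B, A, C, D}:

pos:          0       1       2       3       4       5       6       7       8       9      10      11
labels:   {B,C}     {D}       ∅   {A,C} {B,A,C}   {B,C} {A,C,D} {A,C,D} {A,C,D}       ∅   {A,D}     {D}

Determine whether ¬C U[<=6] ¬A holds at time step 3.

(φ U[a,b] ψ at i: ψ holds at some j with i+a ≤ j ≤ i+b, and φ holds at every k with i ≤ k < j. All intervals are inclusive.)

False

Need some j in [3,9] with ¬A, and ¬C at every k in [3,j-1].
  j=3: ¬A false.
  j=4: ¬A false.
  j=5: ¬A holds, but ¬C fails at k=3 → not this j.
  j=6: ¬A false.
  j=7: ¬A false.
  j=8: ¬A false.
  j=9: ¬A holds, but ¬C fails at k=3 → not this j.
No j in the window works → until fails.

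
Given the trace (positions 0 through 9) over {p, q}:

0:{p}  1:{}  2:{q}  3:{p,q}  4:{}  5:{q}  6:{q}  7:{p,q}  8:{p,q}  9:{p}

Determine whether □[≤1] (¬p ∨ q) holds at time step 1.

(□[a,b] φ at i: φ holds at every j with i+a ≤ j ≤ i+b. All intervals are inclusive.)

True

Check (¬p ∨ q) at every j in [1,2]:
  j=1: true
  j=2: true
All positions satisfy it → formula holds.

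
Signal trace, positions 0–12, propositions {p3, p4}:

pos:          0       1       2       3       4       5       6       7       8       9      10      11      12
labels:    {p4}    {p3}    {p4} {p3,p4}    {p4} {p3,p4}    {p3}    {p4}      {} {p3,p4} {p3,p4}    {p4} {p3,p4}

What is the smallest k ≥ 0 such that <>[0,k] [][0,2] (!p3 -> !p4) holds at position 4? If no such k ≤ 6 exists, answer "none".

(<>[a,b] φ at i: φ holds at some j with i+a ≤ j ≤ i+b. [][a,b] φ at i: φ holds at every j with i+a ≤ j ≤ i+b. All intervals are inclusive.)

4

Scan j = 4,5,… for [][0,2] (!p3 -> !p4):
  j=4: fails
  j=5: fails
  j=6: fails
  j=7: fails
  j=8: holds
First hit at j=8, so smallest k = 8-4 = 4.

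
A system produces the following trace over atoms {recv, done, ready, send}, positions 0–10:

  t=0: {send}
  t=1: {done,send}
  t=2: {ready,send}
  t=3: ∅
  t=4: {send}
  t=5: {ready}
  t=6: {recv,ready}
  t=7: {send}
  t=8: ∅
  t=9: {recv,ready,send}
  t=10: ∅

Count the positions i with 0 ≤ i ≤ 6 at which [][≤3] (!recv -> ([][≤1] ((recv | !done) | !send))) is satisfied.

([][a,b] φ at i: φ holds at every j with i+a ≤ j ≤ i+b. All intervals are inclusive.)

5

Evaluate at each i in [0,6]:
  i=0: ✗ (fails at j=0)
  i=1: ✗ (fails at j=1)
  i=2: ✓ (all of [2,5])
  i=3: ✓ (all of [3,6])
  i=4: ✓ (all of [4,7])
  i=5: ✓ (all of [5,8])
  i=6: ✓ (all of [6,9])
Positions where it holds: {2, 3, 4, 5, 6} → 5.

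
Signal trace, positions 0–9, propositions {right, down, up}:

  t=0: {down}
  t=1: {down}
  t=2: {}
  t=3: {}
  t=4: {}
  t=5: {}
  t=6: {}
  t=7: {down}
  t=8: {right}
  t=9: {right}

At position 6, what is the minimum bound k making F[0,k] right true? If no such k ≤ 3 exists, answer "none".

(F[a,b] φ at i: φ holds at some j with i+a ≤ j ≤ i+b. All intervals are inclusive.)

Scan j = 6,7,… for right:
  j=6: fails
  j=7: fails
  j=8: holds
First hit at j=8, so smallest k = 8-6 = 2.

2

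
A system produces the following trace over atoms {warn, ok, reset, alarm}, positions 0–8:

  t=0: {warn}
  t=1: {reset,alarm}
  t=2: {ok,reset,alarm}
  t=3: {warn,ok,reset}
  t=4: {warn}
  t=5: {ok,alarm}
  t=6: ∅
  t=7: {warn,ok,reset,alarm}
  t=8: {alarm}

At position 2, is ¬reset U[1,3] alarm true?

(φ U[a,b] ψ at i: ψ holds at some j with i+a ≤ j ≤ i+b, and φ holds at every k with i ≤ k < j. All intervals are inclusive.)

Need some j in [3,5] with alarm, and ¬reset at every k in [2,j-1].
  j=3: alarm false.
  j=4: alarm false.
  j=5: alarm holds, but ¬reset fails at k=2 → not this j.
No j in the window works → until fails.

Does not hold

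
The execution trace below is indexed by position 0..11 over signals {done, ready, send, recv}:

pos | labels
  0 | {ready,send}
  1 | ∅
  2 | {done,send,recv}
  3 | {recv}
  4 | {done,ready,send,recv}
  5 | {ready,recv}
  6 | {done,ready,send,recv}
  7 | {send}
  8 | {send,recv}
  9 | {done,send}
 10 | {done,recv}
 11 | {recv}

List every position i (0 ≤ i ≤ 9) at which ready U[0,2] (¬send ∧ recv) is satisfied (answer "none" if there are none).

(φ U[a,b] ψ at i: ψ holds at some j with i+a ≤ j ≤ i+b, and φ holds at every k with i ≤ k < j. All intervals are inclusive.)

Evaluate at each i in [0,9]:
  i=0: ✗ (no rhs in [0,2])
  i=1: ✗ (lhs fails at k=1 before rhs at j=3)
  i=2: ✗ (lhs fails at k=2 before rhs at j=3)
  i=3: ✓ (rhs at j=3)
  i=4: ✓ (rhs at j=5; lhs holds on [4,4])
  i=5: ✓ (rhs at j=5)
  i=6: ✗ (no rhs in [6,8])
  i=7: ✗ (no rhs in [7,9])
  i=8: ✗ (lhs fails at k=8 before rhs at j=10)
  i=9: ✗ (lhs fails at k=9 before rhs at j=10)

3, 4, 5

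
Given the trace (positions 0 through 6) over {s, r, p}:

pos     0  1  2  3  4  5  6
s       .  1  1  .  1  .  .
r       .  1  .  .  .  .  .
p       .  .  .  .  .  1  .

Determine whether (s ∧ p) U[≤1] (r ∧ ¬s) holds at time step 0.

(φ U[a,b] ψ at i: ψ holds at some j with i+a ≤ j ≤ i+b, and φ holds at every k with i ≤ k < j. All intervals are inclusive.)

Need some j in [0,1] with (r ∧ ¬s), and (s ∧ p) at every k in [0,j-1].
  j=0: (r ∧ ¬s) false.
  j=1: (r ∧ ¬s) false.
No j in the window works → until fails.

No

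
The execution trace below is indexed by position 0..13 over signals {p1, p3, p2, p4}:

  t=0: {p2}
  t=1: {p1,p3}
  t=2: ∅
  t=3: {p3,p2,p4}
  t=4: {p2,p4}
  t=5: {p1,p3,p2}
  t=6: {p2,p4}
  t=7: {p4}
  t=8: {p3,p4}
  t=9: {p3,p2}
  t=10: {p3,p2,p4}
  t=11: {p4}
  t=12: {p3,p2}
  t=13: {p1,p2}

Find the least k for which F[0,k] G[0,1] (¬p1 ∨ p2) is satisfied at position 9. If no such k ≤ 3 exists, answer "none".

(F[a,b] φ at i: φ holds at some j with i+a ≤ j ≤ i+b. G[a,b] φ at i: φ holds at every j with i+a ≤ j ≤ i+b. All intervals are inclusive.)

Scan j = 9,10,… for G[0,1] (¬p1 ∨ p2):
  j=9: holds
First hit at j=9, so smallest k = 9-9 = 0.

0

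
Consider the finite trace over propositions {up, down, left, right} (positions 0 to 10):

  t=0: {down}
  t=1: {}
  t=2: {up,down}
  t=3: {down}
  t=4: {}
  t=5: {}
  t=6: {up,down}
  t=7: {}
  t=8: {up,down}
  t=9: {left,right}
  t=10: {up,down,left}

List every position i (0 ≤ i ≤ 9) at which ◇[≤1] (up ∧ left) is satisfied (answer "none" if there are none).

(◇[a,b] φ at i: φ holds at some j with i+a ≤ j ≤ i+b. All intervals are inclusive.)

9

Evaluate at each i in [0,9]:
  i=0: ✗ (none in [0,1])
  i=1: ✗ (none in [1,2])
  i=2: ✗ (none in [2,3])
  i=3: ✗ (none in [3,4])
  i=4: ✗ (none in [4,5])
  i=5: ✗ (none in [5,6])
  i=6: ✗ (none in [6,7])
  i=7: ✗ (none in [7,8])
  i=8: ✗ (none in [8,9])
  i=9: ✓ (witness j=10)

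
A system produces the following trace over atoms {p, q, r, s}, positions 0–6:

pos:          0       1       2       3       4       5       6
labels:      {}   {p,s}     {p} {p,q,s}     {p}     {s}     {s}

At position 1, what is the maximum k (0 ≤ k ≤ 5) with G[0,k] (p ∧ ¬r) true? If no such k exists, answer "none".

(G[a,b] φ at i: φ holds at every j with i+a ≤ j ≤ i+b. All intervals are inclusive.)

3

(p ∧ ¬r) must hold from j=1 onward; find where it first fails.
  j=1: holds
  j=2: holds
  j=3: holds
  j=4: holds
  j=5: fails
Holds on [1,4], so largest k = 3.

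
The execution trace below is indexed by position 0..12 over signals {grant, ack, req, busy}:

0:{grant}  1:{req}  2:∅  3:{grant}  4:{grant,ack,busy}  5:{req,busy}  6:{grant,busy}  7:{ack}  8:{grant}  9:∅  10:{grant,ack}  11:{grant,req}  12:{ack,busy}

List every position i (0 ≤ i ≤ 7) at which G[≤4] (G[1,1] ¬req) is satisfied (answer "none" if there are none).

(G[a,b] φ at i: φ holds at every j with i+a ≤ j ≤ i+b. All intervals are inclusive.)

5

Evaluate at each i in [0,7]:
  i=0: ✗ (fails at j=0)
  i=1: ✗ (fails at j=4)
  i=2: ✗ (fails at j=4)
  i=3: ✗ (fails at j=4)
  i=4: ✗ (fails at j=4)
  i=5: ✓ (all of [5,9])
  i=6: ✗ (fails at j=10)
  i=7: ✗ (fails at j=10)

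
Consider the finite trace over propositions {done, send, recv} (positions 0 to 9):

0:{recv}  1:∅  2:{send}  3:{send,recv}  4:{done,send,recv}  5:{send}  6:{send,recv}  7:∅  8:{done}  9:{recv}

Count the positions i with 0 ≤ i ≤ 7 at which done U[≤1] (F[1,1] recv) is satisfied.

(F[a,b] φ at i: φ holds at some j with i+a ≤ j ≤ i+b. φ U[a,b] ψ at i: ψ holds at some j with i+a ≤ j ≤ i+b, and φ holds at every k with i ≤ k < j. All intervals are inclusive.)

Evaluate at each i in [0,7]:
  i=0: ✗ (no rhs in [0,1])
  i=1: ✗ (lhs fails at k=1 before rhs at j=2)
  i=2: ✓ (rhs at j=2)
  i=3: ✓ (rhs at j=3)
  i=4: ✓ (rhs at j=5; lhs holds on [4,4])
  i=5: ✓ (rhs at j=5)
  i=6: ✗ (no rhs in [6,7])
  i=7: ✗ (lhs fails at k=7 before rhs at j=8)
Positions where it holds: {2, 3, 4, 5} → 4.

4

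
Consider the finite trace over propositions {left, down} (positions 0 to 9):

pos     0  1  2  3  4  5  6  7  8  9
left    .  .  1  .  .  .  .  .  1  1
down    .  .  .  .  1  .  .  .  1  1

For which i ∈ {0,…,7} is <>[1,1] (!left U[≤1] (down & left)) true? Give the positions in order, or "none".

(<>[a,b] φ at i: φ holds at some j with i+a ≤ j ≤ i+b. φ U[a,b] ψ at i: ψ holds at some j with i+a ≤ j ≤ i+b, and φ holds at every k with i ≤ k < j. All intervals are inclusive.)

6, 7

Evaluate at each i in [0,7]:
  i=0: ✗ (none in [1,1])
  i=1: ✗ (none in [2,2])
  i=2: ✗ (none in [3,3])
  i=3: ✗ (none in [4,4])
  i=4: ✗ (none in [5,5])
  i=5: ✗ (none in [6,6])
  i=6: ✓ (witness j=7)
  i=7: ✓ (witness j=8)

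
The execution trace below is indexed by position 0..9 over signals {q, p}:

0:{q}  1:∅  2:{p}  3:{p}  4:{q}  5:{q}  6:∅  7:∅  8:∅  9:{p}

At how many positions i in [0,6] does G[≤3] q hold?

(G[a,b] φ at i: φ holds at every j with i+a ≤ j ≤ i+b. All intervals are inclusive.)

0

Evaluate at each i in [0,6]:
  i=0: ✗ (fails at j=1)
  i=1: ✗ (fails at j=1)
  i=2: ✗ (fails at j=2)
  i=3: ✗ (fails at j=3)
  i=4: ✗ (fails at j=6)
  i=5: ✗ (fails at j=6)
  i=6: ✗ (fails at j=6)
Positions where it holds: {} → 0.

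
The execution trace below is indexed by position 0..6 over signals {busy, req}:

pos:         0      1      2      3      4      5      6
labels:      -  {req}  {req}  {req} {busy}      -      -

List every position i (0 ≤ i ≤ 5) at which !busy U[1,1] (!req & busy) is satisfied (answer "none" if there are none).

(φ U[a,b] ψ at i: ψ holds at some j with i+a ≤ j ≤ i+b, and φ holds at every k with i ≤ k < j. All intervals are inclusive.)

3

Evaluate at each i in [0,5]:
  i=0: ✗ (no rhs in [1,1])
  i=1: ✗ (no rhs in [2,2])
  i=2: ✗ (no rhs in [3,3])
  i=3: ✓ (rhs at j=4; lhs holds on [3,3])
  i=4: ✗ (no rhs in [5,5])
  i=5: ✗ (no rhs in [6,6])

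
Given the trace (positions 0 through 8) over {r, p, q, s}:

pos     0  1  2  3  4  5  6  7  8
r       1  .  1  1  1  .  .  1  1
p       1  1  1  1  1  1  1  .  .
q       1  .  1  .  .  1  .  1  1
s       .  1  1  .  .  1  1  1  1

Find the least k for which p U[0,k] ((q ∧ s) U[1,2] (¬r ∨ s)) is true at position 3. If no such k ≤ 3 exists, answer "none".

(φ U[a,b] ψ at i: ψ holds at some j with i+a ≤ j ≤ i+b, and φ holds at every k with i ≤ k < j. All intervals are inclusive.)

2

Need earliest j ≥ 3 with ((q ∧ s) U[1,2] (¬r ∨ s)), and p at every k in [3,j-1].
  j=3: rhs fails.
  j=4: rhs fails.
  j=5: rhs holds; lhs holds on [3,4]. k = 2.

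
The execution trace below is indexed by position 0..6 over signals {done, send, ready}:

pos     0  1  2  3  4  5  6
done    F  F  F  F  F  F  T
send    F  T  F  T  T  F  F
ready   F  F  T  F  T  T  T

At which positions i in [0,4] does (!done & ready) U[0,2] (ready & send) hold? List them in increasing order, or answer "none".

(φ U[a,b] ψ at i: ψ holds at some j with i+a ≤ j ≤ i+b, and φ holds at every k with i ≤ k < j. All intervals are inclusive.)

Evaluate at each i in [0,4]:
  i=0: ✗ (no rhs in [0,2])
  i=1: ✗ (no rhs in [1,3])
  i=2: ✗ (lhs fails at k=3 before rhs at j=4)
  i=3: ✗ (lhs fails at k=3 before rhs at j=4)
  i=4: ✓ (rhs at j=4)

4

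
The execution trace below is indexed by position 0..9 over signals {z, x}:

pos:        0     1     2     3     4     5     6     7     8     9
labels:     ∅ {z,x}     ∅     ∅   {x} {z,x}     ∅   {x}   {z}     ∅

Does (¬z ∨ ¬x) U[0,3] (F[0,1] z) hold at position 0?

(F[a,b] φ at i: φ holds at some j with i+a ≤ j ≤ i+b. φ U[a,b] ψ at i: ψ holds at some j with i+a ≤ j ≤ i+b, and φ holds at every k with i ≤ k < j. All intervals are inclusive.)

Need some j in [0,3] with F[0,1] z, and (¬z ∨ ¬x) at every k in [0,j-1].
  j=0: F[0,1] z holds; no prefix to check → satisfied.

True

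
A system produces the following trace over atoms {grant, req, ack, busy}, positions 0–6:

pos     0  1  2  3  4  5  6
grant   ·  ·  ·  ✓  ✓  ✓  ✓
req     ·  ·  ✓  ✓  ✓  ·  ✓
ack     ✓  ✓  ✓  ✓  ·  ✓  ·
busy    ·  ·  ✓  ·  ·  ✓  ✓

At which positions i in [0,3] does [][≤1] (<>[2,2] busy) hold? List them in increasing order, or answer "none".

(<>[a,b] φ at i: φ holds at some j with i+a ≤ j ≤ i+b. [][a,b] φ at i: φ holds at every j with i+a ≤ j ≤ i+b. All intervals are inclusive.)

3

Evaluate at each i in [0,3]:
  i=0: ✗ (fails at j=1)
  i=1: ✗ (fails at j=1)
  i=2: ✗ (fails at j=2)
  i=3: ✓ (all of [3,4])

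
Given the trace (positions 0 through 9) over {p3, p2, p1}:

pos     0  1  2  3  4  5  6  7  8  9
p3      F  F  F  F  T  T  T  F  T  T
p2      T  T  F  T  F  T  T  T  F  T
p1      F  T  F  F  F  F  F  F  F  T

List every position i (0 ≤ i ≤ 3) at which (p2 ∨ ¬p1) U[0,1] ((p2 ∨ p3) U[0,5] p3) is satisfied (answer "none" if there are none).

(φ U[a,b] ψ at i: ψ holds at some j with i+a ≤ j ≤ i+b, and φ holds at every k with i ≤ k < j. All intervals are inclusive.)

2, 3

Evaluate at each i in [0,3]:
  i=0: ✗ (no rhs in [0,1])
  i=1: ✗ (no rhs in [1,2])
  i=2: ✓ (rhs at j=3; lhs holds on [2,2])
  i=3: ✓ (rhs at j=3)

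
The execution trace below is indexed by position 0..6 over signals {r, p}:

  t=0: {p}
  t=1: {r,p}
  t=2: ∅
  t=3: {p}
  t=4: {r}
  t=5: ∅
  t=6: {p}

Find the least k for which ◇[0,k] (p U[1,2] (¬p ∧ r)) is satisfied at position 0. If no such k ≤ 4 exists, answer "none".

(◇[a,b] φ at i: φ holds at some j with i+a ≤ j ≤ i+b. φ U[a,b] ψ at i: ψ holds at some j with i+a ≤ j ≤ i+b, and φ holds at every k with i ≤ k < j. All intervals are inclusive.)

Scan j = 0,1,… for (p U[1,2] (¬p ∧ r)):
  j=0: fails
  j=1: fails
  j=2: fails
  j=3: holds
First hit at j=3, so smallest k = 3-0 = 3.

3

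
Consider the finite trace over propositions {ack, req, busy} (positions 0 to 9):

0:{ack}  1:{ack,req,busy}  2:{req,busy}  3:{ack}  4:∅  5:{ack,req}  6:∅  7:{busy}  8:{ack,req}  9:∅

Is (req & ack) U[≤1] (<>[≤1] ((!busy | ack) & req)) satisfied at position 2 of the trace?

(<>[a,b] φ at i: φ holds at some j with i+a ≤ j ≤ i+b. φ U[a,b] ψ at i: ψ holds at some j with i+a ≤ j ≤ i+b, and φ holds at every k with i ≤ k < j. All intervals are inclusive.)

No

Need some j in [2,3] with <>[≤1] ((!busy | ack) & req), and (req & ack) at every k in [2,j-1].
  j=2: <>[≤1] ((!busy | ack) & req) — fails (none in [2,3]).
  j=3: <>[≤1] ((!busy | ack) & req) — fails (none in [3,4]).
No j in the window works → until fails.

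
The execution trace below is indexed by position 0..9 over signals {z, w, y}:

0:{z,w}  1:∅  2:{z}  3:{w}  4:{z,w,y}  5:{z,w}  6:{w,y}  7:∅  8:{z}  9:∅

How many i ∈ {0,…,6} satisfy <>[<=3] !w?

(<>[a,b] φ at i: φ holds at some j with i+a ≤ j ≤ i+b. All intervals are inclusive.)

Evaluate at each i in [0,6]:
  i=0: ✓ (witness j=1)
  i=1: ✓ (witness j=1)
  i=2: ✓ (witness j=2)
  i=3: ✗ (none in [3,6])
  i=4: ✓ (witness j=7)
  i=5: ✓ (witness j=7)
  i=6: ✓ (witness j=7)
Positions where it holds: {0, 1, 2, 4, 5, 6} → 6.

6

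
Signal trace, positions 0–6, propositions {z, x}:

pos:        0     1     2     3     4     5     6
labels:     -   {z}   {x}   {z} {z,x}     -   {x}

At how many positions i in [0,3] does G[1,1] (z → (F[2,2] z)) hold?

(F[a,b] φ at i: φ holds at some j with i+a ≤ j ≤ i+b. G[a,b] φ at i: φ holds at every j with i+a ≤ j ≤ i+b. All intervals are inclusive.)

Evaluate at each i in [0,3]:
  i=0: ✓ (all of [1,1])
  i=1: ✓ (all of [2,2])
  i=2: ✗ (fails at j=3)
  i=3: ✗ (fails at j=4)
Positions where it holds: {0, 1} → 2.

2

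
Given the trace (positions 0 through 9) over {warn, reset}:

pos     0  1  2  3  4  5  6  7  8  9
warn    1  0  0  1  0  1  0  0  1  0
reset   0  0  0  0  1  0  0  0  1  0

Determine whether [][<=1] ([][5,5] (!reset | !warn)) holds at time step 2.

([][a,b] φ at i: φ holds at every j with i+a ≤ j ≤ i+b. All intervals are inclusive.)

No

Check [][5,5] (!reset | !warn) at every j in [2,3]:
  j=2: holds on [7,7]
  j=3: fails at 8
Fails at j=3 → formula fails.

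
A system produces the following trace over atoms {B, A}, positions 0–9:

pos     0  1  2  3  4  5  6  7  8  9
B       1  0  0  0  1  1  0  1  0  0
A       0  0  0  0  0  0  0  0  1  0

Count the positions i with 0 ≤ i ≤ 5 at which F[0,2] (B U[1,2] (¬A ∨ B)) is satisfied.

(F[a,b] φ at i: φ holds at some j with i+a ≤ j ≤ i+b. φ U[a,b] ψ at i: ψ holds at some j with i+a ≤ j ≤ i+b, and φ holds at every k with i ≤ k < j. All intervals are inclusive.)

Evaluate at each i in [0,5]:
  i=0: ✓ (witness j=0)
  i=1: ✗ (none in [1,3])
  i=2: ✓ (witness j=4)
  i=3: ✓ (witness j=4)
  i=4: ✓ (witness j=4)
  i=5: ✓ (witness j=5)
Positions where it holds: {0, 2, 3, 4, 5} → 5.

5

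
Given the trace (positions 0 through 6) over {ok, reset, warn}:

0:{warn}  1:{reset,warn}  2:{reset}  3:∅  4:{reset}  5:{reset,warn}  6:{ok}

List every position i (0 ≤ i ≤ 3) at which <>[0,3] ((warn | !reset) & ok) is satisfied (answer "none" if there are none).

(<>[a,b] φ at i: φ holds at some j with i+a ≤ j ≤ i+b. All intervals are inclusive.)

Evaluate at each i in [0,3]:
  i=0: ✗ (none in [0,3])
  i=1: ✗ (none in [1,4])
  i=2: ✗ (none in [2,5])
  i=3: ✓ (witness j=6)

3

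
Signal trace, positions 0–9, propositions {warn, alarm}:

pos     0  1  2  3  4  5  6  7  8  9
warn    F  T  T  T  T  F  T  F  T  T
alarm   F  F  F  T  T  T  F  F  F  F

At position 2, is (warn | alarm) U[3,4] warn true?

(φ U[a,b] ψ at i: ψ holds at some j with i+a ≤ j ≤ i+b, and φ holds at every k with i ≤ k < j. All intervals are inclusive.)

Holds

Need some j in [5,6] with warn, and (warn | alarm) at every k in [2,j-1].
  j=5: warn false.
  j=6: warn holds; (warn | alarm) holds at every k in [2,5] → satisfied.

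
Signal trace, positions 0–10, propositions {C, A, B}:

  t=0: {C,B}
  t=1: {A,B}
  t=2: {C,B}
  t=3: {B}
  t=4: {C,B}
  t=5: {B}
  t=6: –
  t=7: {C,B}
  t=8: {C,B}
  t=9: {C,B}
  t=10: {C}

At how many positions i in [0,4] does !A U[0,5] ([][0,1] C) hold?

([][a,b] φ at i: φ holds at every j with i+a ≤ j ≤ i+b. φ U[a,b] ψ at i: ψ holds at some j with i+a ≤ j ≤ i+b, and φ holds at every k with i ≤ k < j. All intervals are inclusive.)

Evaluate at each i in [0,4]:
  i=0: ✗ (no rhs in [0,5])
  i=1: ✗ (no rhs in [1,6])
  i=2: ✓ (rhs at j=7; lhs holds on [2,6])
  i=3: ✓ (rhs at j=7; lhs holds on [3,6])
  i=4: ✓ (rhs at j=7; lhs holds on [4,6])
Positions where it holds: {2, 3, 4} → 3.

3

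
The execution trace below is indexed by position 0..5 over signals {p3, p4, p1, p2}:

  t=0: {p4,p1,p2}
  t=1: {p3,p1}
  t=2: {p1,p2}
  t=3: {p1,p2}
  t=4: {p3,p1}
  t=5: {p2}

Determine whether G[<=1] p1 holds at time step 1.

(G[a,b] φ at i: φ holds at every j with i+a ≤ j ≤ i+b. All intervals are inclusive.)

Yes

Check p1 at every j in [1,2]:
  j=1: true
  j=2: true
All positions satisfy it → formula holds.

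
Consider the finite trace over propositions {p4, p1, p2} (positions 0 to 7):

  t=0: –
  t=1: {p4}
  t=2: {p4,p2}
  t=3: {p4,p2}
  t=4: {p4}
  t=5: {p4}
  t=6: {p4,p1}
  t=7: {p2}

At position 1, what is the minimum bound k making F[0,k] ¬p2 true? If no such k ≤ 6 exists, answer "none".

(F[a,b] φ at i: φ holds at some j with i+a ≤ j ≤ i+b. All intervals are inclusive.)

0

Scan j = 1,2,… for ¬p2:
  j=1: holds
First hit at j=1, so smallest k = 1-1 = 0.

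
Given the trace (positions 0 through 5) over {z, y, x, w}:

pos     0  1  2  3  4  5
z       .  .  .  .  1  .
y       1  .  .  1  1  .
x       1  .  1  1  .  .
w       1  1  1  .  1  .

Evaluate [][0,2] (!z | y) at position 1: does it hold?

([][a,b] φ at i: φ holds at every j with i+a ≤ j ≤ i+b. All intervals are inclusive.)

Check (!z | y) at every j in [1,3]:
  j=1: true
  j=2: true
  j=3: true
All positions satisfy it → formula holds.

Holds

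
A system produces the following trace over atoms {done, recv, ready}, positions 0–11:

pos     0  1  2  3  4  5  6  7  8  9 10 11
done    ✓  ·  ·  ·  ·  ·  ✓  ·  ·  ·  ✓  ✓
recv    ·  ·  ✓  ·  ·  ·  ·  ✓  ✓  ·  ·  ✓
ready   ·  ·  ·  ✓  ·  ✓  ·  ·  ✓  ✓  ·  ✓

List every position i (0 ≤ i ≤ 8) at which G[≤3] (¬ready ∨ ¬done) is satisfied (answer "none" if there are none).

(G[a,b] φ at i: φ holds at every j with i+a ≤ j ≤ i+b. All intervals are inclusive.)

Evaluate at each i in [0,8]:
  i=0: ✓ (all of [0,3])
  i=1: ✓ (all of [1,4])
  i=2: ✓ (all of [2,5])
  i=3: ✓ (all of [3,6])
  i=4: ✓ (all of [4,7])
  i=5: ✓ (all of [5,8])
  i=6: ✓ (all of [6,9])
  i=7: ✓ (all of [7,10])
  i=8: ✗ (fails at j=11)

0, 1, 2, 3, 4, 5, 6, 7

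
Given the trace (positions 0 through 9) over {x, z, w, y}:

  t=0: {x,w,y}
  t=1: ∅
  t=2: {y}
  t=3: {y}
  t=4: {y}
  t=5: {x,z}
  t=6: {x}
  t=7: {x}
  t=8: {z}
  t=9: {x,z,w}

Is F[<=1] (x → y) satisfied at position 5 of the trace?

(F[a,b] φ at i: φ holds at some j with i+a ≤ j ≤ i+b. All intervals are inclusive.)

Check (x → y) at each j in [5,6]:
  j=5: false
  j=6: false
No position in the window satisfies it → formula fails.

False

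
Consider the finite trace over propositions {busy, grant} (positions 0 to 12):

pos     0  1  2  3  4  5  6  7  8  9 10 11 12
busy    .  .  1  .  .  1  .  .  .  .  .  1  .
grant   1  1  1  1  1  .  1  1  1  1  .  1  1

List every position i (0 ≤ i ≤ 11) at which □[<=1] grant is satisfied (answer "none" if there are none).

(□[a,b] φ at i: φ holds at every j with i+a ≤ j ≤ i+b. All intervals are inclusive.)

Evaluate at each i in [0,11]:
  i=0: ✓ (all of [0,1])
  i=1: ✓ (all of [1,2])
  i=2: ✓ (all of [2,3])
  i=3: ✓ (all of [3,4])
  i=4: ✗ (fails at j=5)
  i=5: ✗ (fails at j=5)
  i=6: ✓ (all of [6,7])
  i=7: ✓ (all of [7,8])
  i=8: ✓ (all of [8,9])
  i=9: ✗ (fails at j=10)
  i=10: ✗ (fails at j=10)
  i=11: ✓ (all of [11,12])

0, 1, 2, 3, 6, 7, 8, 11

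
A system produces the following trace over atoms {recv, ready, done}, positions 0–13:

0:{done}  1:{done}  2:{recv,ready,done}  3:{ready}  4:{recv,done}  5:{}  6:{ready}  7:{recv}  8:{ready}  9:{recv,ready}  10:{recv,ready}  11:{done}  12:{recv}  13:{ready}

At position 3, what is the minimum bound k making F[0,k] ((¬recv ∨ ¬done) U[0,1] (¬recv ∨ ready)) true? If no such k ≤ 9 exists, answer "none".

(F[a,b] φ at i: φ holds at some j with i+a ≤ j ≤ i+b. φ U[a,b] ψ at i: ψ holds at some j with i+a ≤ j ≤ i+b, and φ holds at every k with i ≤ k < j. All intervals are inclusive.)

0

Scan j = 3,4,… for ((¬recv ∨ ¬done) U[0,1] (¬recv ∨ ready)):
  j=3: holds
First hit at j=3, so smallest k = 3-3 = 0.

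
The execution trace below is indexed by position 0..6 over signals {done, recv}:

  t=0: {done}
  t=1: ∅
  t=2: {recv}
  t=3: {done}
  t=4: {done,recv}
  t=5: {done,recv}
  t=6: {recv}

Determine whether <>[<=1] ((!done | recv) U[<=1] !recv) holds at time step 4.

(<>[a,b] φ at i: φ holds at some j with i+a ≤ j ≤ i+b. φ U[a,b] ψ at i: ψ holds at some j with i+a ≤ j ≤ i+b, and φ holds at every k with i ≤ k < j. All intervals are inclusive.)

Does not hold

Check ((!done | recv) U[<=1] !recv) at each j in [4,5]:
  j=4: fails
  j=5: fails
No position in the window satisfies it → formula fails.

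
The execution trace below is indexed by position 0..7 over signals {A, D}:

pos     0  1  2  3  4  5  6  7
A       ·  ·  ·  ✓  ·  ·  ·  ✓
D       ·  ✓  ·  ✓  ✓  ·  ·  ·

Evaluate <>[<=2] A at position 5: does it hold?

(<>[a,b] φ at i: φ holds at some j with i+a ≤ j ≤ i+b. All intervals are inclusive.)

Yes

Check A at each j in [5,7]:
  j=5: false
  j=6: false
  j=7: true
Found at j=7 → formula holds.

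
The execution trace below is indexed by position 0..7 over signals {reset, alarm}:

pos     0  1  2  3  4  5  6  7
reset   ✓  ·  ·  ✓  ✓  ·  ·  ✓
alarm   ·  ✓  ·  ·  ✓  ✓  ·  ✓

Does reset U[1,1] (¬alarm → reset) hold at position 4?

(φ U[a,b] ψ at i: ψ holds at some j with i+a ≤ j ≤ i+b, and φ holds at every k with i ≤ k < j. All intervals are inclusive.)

Need some j in [5,5] with (¬alarm → reset), and reset at every k in [4,j-1].
  j=5: (¬alarm → reset) holds; reset holds at every k in [4,4] → satisfied.

Yes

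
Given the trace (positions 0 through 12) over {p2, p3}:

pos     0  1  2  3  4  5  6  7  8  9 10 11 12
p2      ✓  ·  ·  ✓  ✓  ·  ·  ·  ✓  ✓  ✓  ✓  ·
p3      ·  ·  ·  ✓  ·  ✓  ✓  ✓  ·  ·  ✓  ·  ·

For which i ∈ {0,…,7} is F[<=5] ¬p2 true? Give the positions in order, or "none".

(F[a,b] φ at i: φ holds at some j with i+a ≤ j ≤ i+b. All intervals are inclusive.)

Evaluate at each i in [0,7]:
  i=0: ✓ (witness j=1)
  i=1: ✓ (witness j=1)
  i=2: ✓ (witness j=2)
  i=3: ✓ (witness j=5)
  i=4: ✓ (witness j=5)
  i=5: ✓ (witness j=5)
  i=6: ✓ (witness j=6)
  i=7: ✓ (witness j=7)

0, 1, 2, 3, 4, 5, 6, 7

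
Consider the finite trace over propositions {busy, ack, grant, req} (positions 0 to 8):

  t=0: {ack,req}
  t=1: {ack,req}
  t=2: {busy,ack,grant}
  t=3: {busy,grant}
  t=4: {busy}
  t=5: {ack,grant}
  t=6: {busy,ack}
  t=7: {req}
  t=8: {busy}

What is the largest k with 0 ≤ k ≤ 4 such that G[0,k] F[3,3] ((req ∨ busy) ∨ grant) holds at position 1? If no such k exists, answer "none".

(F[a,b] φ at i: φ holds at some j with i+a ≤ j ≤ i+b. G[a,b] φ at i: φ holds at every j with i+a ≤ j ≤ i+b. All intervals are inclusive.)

F[3,3] ((req ∨ busy) ∨ grant) must hold from j=1 onward; find where it first fails.
  j=1: holds
  j=2: holds
  j=3: holds
  j=4: holds
  j=5: holds
Holds through j=5; largest k = 4.

4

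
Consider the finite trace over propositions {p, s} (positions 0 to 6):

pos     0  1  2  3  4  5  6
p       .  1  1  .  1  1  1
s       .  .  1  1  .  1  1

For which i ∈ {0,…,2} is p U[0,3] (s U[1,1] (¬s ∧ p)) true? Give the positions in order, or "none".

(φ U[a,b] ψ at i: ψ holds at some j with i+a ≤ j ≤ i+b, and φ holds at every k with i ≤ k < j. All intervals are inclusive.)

1, 2

Evaluate at each i in [0,2]:
  i=0: ✗ (lhs fails at k=0 before rhs at j=3)
  i=1: ✓ (rhs at j=3; lhs holds on [1,2])
  i=2: ✓ (rhs at j=3; lhs holds on [2,2])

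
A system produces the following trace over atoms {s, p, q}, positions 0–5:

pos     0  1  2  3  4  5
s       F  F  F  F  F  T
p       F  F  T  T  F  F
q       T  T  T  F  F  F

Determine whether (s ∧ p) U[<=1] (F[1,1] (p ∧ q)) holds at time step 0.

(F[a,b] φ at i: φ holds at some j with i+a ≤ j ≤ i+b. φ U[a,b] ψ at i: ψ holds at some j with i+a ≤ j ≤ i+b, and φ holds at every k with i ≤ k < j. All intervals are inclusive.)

Need some j in [0,1] with F[1,1] (p ∧ q), and (s ∧ p) at every k in [0,j-1].
  j=0: F[1,1] (p ∧ q) — fails (none in [1,1]).
  j=1: F[1,1] (p ∧ q) holds, but (s ∧ p) fails at k=0 → not this j.
No j in the window works → until fails.

No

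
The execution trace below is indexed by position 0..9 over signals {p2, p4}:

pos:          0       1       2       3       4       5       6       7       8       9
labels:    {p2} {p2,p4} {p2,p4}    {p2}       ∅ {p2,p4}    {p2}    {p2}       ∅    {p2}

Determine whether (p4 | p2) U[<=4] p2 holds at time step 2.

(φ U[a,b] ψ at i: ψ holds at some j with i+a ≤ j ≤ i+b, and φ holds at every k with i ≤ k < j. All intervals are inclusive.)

Need some j in [2,6] with p2, and (p4 | p2) at every k in [2,j-1].
  j=2: p2 holds; no prefix to check → satisfied.

Yes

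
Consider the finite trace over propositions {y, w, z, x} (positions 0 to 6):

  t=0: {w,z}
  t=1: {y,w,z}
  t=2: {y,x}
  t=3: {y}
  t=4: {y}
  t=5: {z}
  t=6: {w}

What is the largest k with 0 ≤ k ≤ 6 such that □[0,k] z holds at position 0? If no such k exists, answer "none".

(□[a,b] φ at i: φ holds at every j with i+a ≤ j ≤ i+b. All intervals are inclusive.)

1

z must hold from j=0 onward; find where it first fails.
  j=0: holds
  j=1: holds
  j=2: fails
Holds on [0,1], so largest k = 1.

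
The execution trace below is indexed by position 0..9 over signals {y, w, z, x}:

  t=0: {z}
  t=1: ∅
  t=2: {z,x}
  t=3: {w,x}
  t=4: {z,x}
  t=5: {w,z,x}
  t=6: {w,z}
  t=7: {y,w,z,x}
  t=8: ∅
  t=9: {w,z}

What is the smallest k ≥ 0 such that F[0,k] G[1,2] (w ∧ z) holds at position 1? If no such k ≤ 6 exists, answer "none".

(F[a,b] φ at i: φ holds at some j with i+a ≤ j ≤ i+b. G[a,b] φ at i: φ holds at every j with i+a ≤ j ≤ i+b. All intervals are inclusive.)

Scan j = 1,2,… for G[1,2] (w ∧ z):
  j=1: fails
  j=2: fails
  j=3: fails
  j=4: holds
First hit at j=4, so smallest k = 4-1 = 3.

3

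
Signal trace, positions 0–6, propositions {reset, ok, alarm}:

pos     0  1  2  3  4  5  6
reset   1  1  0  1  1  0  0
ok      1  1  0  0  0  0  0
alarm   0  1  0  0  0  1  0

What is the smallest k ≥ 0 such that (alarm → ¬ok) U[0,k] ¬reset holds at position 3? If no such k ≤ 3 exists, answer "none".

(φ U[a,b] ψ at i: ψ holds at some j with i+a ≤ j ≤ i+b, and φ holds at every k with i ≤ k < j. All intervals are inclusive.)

Need earliest j ≥ 3 with ¬reset, and (alarm → ¬ok) at every k in [3,j-1].
  j=3: rhs fails.
  j=4: rhs fails.
  j=5: rhs holds; lhs holds on [3,4]. k = 2.

2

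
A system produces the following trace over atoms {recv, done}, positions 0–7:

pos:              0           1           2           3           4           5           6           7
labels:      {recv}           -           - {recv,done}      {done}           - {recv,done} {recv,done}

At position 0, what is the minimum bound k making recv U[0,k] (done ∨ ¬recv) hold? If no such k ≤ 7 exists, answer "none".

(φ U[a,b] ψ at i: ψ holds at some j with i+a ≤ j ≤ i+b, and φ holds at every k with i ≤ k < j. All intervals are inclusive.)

1

Need earliest j ≥ 0 with (done ∨ ¬recv), and recv at every k in [0,j-1].
  j=0: rhs fails.
  j=1: rhs holds; lhs holds on [0,0]. k = 1.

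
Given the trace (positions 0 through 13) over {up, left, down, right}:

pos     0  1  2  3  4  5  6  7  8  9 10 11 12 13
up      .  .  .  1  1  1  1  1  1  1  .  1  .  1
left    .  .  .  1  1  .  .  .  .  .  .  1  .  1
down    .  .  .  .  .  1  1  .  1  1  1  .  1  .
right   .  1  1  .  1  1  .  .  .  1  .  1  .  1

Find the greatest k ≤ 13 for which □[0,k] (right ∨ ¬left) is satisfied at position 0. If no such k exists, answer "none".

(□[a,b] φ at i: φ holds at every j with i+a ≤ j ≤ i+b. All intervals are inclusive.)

2

(right ∨ ¬left) must hold from j=0 onward; find where it first fails.
  j=0: holds
  j=1: holds
  j=2: holds
  j=3: fails
Holds on [0,2], so largest k = 2.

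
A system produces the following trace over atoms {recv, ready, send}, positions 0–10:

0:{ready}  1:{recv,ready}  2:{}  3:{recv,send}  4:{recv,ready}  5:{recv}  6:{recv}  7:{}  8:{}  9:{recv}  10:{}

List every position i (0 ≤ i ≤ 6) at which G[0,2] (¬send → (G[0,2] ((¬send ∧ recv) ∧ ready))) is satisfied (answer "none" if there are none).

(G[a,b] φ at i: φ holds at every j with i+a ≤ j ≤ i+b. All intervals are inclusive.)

Evaluate at each i in [0,6]:
  i=0: ✗ (fails at j=0)
  i=1: ✗ (fails at j=1)
  i=2: ✗ (fails at j=2)
  i=3: ✗ (fails at j=4)
  i=4: ✗ (fails at j=4)
  i=5: ✗ (fails at j=5)
  i=6: ✗ (fails at j=6)

none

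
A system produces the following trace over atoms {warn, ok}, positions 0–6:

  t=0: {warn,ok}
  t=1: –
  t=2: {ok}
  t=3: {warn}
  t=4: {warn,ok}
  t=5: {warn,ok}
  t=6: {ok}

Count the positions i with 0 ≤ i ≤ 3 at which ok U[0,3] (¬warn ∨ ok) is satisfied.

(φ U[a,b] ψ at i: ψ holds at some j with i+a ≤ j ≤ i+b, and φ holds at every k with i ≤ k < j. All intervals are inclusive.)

3

Evaluate at each i in [0,3]:
  i=0: ✓ (rhs at j=0)
  i=1: ✓ (rhs at j=1)
  i=2: ✓ (rhs at j=2)
  i=3: ✗ (lhs fails at k=3 before rhs at j=4)
Positions where it holds: {0, 1, 2} → 3.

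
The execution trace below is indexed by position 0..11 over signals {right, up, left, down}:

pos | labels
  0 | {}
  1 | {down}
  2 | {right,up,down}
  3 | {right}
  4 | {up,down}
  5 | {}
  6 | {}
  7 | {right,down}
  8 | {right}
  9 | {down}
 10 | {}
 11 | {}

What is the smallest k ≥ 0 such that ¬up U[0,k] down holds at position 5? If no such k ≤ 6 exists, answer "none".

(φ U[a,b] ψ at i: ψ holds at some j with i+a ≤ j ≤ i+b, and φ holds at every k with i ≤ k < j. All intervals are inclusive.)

2

Need earliest j ≥ 5 with down, and ¬up at every k in [5,j-1].
  j=5: rhs fails.
  j=6: rhs fails.
  j=7: rhs holds; lhs holds on [5,6]. k = 2.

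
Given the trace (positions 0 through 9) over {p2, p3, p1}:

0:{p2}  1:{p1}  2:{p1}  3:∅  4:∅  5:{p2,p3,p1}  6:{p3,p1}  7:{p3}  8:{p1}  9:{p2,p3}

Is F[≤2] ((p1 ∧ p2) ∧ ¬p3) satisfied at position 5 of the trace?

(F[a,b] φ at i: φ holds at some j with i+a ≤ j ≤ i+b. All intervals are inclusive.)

Check ((p1 ∧ p2) ∧ ¬p3) at each j in [5,7]:
  j=5: false
  j=6: false
  j=7: false
No position in the window satisfies it → formula fails.

Does not hold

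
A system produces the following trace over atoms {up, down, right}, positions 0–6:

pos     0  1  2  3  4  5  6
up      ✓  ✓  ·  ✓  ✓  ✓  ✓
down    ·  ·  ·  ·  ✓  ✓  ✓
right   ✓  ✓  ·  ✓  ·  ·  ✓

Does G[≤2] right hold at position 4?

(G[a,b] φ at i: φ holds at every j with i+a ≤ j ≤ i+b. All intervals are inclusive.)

Does not hold

Check right at every j in [4,6]:
  j=4: false
  j=5: false
  j=6: true
Fails at j=4 → formula fails.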